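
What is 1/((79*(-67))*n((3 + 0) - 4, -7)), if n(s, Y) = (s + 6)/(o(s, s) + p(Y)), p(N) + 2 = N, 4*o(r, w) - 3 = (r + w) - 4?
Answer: 39/105860 ≈ 0.00036841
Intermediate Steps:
o(r, w) = -¼ + r/4 + w/4 (o(r, w) = ¾ + ((r + w) - 4)/4 = ¾ + (-4 + r + w)/4 = ¾ + (-1 + r/4 + w/4) = -¼ + r/4 + w/4)
p(N) = -2 + N
n(s, Y) = (6 + s)/(-9/4 + Y + s/2) (n(s, Y) = (s + 6)/((-¼ + s/4 + s/4) + (-2 + Y)) = (6 + s)/((-¼ + s/2) + (-2 + Y)) = (6 + s)/(-9/4 + Y + s/2))
1/((79*(-67))*n((3 + 0) - 4, -7)) = 1/((79*(-67))*(4*(6 + ((3 + 0) - 4))/(-9 + 2*((3 + 0) - 4) + 4*(-7)))) = 1/(-21172*(6 + (3 - 4))/(-9 + 2*(3 - 4) - 28)) = 1/(-21172*(6 - 1)/(-9 + 2*(-1) - 28)) = 1/(-21172*5/(-9 - 2 - 28)) = 1/(-21172*5/(-39)) = 1/(-21172*(-1)*5/39) = 1/(-5293*(-20/39)) = 1/(105860/39) = 39/105860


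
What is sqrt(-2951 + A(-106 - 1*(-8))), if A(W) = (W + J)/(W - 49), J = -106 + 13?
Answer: I*sqrt(1300818)/21 ≈ 54.311*I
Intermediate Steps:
J = -93
A(W) = (-93 + W)/(-49 + W) (A(W) = (W - 93)/(W - 49) = (-93 + W)/(-49 + W))
sqrt(-2951 + A(-106 - 1*(-8))) = sqrt(-2951 + (-93 + (-106 - 1*(-8)))/(-49 + (-106 - 1*(-8)))) = sqrt(-2951 + (-93 + (-106 + 8))/(-49 + (-106 + 8))) = sqrt(-2951 + (-93 - 98)/(-49 - 98)) = sqrt(-2951 - 191/(-147)) = sqrt(-2951 - 1/147*(-191)) = sqrt(-2951 + 191/147) = sqrt(-433606/147) = I*sqrt(1300818)/21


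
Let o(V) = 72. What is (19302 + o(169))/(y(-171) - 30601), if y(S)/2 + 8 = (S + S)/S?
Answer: -19374/30613 ≈ -0.63287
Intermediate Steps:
y(S) = -12 (y(S) = -16 + 2*((S + S)/S) = -16 + 2*((2*S)/S) = -16 + 2*2 = -16 + 4 = -12)
(19302 + o(169))/(y(-171) - 30601) = (19302 + 72)/(-12 - 30601) = 19374/(-30613) = 19374*(-1/30613) = -19374/30613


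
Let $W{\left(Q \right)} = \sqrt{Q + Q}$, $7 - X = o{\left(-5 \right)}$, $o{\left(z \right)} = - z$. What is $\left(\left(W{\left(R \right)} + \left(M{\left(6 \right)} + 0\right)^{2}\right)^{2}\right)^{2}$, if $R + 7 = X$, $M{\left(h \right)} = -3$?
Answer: $\left(9 + i \sqrt{10}\right)^{4} \approx 1801.0 + 8082.8 i$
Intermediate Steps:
$X = 2$ ($X = 7 - \left(-1\right) \left(-5\right) = 7 - 5 = 2$)
$R = -5$ ($R = -7 + 2 = -5$)
$W{\left(Q \right)} = \sqrt{2} \sqrt{Q}$ ($W{\left(Q \right)} = \sqrt{2 Q} = \sqrt{2} \sqrt{Q}$)
$\left(\left(W{\left(R \right)} + \left(M{\left(6 \right)} + 0\right)^{2}\right)^{2}\right)^{2} = \left(\left(\sqrt{2} \sqrt{-5} + \left(-3 + 0\right)^{2}\right)^{2}\right)^{2} = \left(\left(\sqrt{2} i \sqrt{5} + \left(-3\right)^{2}\right)^{2}\right)^{2} = \left(\left(i \sqrt{10} + 9\right)^{2}\right)^{2} = \left(\left(9 + i \sqrt{10}\right)^{2}\right)^{2} = \left(9 + i \sqrt{10}\right)^{4}$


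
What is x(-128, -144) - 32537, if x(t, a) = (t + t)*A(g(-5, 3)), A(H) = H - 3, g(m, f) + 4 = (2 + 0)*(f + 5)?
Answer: -34841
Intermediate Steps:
g(m, f) = 6 + 2*f (g(m, f) = -4 + (2 + 0)*(f + 5) = -4 + 2*(5 + f) = -4 + (10 + 2*f) = 6 + 2*f)
A(H) = -3 + H
x(t, a) = 18*t (x(t, a) = (t + t)*(-3 + (6 + 2*3)) = (2*t)*(-3 + (6 + 6)) = (2*t)*(-3 + 12) = (2*t)*9 = 18*t)
x(-128, -144) - 32537 = 18*(-128) - 32537 = -2304 - 32537 = -34841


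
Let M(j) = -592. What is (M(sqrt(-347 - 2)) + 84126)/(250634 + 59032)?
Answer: 41767/154833 ≈ 0.26976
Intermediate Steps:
(M(sqrt(-347 - 2)) + 84126)/(250634 + 59032) = (-592 + 84126)/(250634 + 59032) = 83534/309666 = 83534*(1/309666) = 41767/154833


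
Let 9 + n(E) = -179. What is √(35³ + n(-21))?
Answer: 9*√527 ≈ 206.61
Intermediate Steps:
n(E) = -188 (n(E) = -9 - 179 = -188)
√(35³ + n(-21)) = √(35³ - 188) = √(42875 - 188) = √42687 = 9*√527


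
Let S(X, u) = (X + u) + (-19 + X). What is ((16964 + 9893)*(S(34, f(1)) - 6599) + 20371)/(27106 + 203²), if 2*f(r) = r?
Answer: -351759101/136630 ≈ -2574.5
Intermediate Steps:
f(r) = r/2
S(X, u) = -19 + u + 2*X
((16964 + 9893)*(S(34, f(1)) - 6599) + 20371)/(27106 + 203²) = ((16964 + 9893)*((-19 + (½)*1 + 2*34) - 6599) + 20371)/(27106 + 203²) = (26857*((-19 + ½ + 68) - 6599) + 20371)/(27106 + 41209) = (26857*(99/2 - 6599) + 20371)/68315 = (26857*(-13099/2) + 20371)*(1/68315) = (-351799843/2 + 20371)*(1/68315) = -351759101/2*1/68315 = -351759101/136630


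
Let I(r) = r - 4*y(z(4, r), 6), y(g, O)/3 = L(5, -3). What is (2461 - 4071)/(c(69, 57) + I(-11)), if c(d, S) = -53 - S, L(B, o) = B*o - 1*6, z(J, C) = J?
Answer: -1610/131 ≈ -12.290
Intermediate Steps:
L(B, o) = -6 + B*o (L(B, o) = B*o - 6 = -6 + B*o)
y(g, O) = -63 (y(g, O) = 3*(-6 + 5*(-3)) = 3*(-6 - 15) = 3*(-21) = -63)
I(r) = 252 + r (I(r) = r - 4*(-63) = r + 252 = 252 + r)
(2461 - 4071)/(c(69, 57) + I(-11)) = (2461 - 4071)/((-53 - 1*57) + (252 - 11)) = -1610/((-53 - 57) + 241) = -1610/(-110 + 241) = -1610/131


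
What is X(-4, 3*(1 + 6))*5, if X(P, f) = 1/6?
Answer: 5/6 ≈ 0.83333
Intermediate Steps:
X(P, f) = 1/6
X(-4, 3*(1 + 6))*5 = (1/6)*5 = 5/6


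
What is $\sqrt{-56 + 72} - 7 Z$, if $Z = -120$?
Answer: $844$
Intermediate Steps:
$\sqrt{-56 + 72} - 7 Z = \sqrt{-56 + 72} - -840 = \sqrt{16} + 840 = 4 + 840 = 844$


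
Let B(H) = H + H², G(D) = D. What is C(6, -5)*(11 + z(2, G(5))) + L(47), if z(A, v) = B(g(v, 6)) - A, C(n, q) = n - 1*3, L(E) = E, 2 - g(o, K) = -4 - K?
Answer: 542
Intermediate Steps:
g(o, K) = 6 + K (g(o, K) = 2 - (-4 - K) = 2 + (4 + K) = 6 + K)
C(n, q) = -3 + n (C(n, q) = n - 3 = -3 + n)
z(A, v) = 156 - A (z(A, v) = (6 + 6)*(1 + (6 + 6)) - A = 12*(1 + 12) - A = 12*13 - A = 156 - A)
C(6, -5)*(11 + z(2, G(5))) + L(47) = (-3 + 6)*(11 + (156 - 1*2)) + 47 = 3*(11 + (156 - 2)) + 47 = 3*(11 + 154) + 47 = 3*165 + 47 = 495 + 47 = 542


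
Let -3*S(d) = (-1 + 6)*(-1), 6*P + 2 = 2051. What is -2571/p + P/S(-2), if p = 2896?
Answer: 2954097/14480 ≈ 204.01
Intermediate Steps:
P = 683/2 (P = -⅓ + (⅙)*2051 = -⅓ + 2051/6 = 683/2 ≈ 341.50)
S(d) = 5/3 (S(d) = -(-1 + 6)*(-1)/3 = -5*(-1)/3 = -⅓*(-5) = 5/3)
-2571/p + P/S(-2) = -2571/2896 + 683/(2*(5/3)) = -2571*1/2896 + (683/2)*(⅗) = -2571/2896 + 2049/10 = 2954097/14480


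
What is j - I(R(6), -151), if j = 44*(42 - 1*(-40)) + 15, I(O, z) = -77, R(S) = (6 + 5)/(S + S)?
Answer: 3700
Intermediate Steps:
R(S) = 11/(2*S) (R(S) = 11/((2*S)) = 11*(1/(2*S)) = 11/(2*S))
j = 3623 (j = 44*(42 + 40) + 15 = 44*82 + 15 = 3608 + 15 = 3623)
j - I(R(6), -151) = 3623 - 1*(-77) = 3623 + 77 = 3700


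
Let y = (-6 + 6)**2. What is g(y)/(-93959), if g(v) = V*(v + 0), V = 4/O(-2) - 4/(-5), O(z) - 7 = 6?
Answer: 0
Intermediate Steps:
O(z) = 13 (O(z) = 7 + 6 = 13)
V = 72/65 (V = 4/13 - 4/(-5) = 4*(1/13) - 4*(-1/5) = 4/13 + 4/5 = 72/65 ≈ 1.1077)
y = 0 (y = 0**2 = 0)
g(v) = 72*v/65 (g(v) = 72*(v + 0)/65 = 72*v/65)
g(y)/(-93959) = ((72/65)*0)/(-93959) = 0*(-1/93959) = 0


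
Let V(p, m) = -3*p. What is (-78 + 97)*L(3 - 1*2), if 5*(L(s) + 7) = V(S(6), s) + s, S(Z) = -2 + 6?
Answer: -874/5 ≈ -174.80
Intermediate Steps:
S(Z) = 4
L(s) = -47/5 + s/5 (L(s) = -7 + (-3*4 + s)/5 = -7 + (-12 + s)/5 = -7 + (-12/5 + s/5) = -47/5 + s/5)
(-78 + 97)*L(3 - 1*2) = (-78 + 97)*(-47/5 + (3 - 1*2)/5) = 19*(-47/5 + (3 - 2)/5) = 19*(-47/5 + (1/5)*1) = 19*(-47/5 + 1/5) = 19*(-46/5) = -874/5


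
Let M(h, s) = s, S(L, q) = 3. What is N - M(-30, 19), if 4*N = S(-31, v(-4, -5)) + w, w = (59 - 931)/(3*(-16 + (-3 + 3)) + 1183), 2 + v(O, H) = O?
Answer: -83727/4540 ≈ -18.442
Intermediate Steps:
v(O, H) = -2 + O
w = -872/1135 (w = -872/(3*(-16 + 0) + 1183) = -872/(3*(-16) + 1183) = -872/(-48 + 1183) = -872/1135 ≈ -0.76828)
N = 2533/4540 (N = (3 - 872/1135)/4 = (¼)*(2533/1135) = 2533/4540 ≈ 0.55793)
N - M(-30, 19) = 2533/4540 - 1*19 = 2533/4540 - 19 = -83727/4540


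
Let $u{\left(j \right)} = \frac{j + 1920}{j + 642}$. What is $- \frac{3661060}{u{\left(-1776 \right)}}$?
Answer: $\frac{57661695}{2} \approx 2.8831 \cdot 10^{7}$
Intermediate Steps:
$u{\left(j \right)} = \frac{1920 + j}{642 + j}$
$- \frac{3661060}{u{\left(-1776 \right)}} = - \frac{3661060}{\frac{1}{642 - 1776} \left(1920 - 1776\right)} = - \frac{3661060}{\frac{1}{-1134} \cdot 144} = - \frac{3661060}{\left(- \frac{1}{1134}\right) 144} = - \frac{3661060}{- \frac{8}{63}} = \left(-3661060\right) \left(- \frac{63}{8}\right) = \frac{57661695}{2}$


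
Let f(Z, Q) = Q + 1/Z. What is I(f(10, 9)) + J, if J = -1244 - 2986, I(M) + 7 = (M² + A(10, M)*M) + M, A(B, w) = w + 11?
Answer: -198109/50 ≈ -3962.2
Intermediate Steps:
A(B, w) = 11 + w
I(M) = -7 + M + M² + M*(11 + M) (I(M) = -7 + ((M² + (11 + M)*M) + M) = -7 + ((M² + M*(11 + M)) + M) = -7 + (M + M² + M*(11 + M)) = -7 + M + M² + M*(11 + M))
J = -4230
I(f(10, 9)) + J = (-7 + 2*(9 + 1/10)² + 12*(9 + 1/10)) - 4230 = (-7 + 2*(9 + ⅒)² + 12*(9 + ⅒)) - 4230 = (-7 + 2*(91/10)² + 12*(91/10)) - 4230 = (-7 + 2*(8281/100) + 546/5) - 4230 = (-7 + 8281/50 + 546/5) - 4230 = 13391/50 - 4230 = -198109/50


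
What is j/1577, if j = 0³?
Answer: 0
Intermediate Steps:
j = 0
j/1577 = 0/1577 = 0*(1/1577) = 0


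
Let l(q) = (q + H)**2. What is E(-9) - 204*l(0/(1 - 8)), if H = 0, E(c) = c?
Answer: -9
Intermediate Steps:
l(q) = q**2 (l(q) = (q + 0)**2 = q**2)
E(-9) - 204*l(0/(1 - 8)) = -9 - 204*(0/(1 - 8))**2 = -9 - 204*(0/(-7))**2 = -9 - 204*(0*(-1/7))**2 = -9 - 204*0**2 = -9 - 204*0 = -9 + 0 = -9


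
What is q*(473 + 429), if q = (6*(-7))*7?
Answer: -265188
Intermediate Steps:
q = -294 (q = -42*7 = -294)
q*(473 + 429) = -294*(473 + 429) = -294*902 = -265188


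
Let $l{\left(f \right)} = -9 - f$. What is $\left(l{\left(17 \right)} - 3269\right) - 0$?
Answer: $-3295$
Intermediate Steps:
$\left(l{\left(17 \right)} - 3269\right) - 0 = \left(\left(-9 - 17\right) - 3269\right) - 0 = \left(\left(-9 - 17\right) - 3269\right) + 0 = \left(-26 - 3269\right) + 0 = -3295 + 0 = -3295$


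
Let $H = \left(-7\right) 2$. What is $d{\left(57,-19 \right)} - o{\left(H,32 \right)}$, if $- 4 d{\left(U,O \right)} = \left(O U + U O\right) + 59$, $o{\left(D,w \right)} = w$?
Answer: $\frac{1979}{4} \approx 494.75$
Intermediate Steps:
$H = -14$
$d{\left(U,O \right)} = - \frac{59}{4} - \frac{O U}{2}$ ($d{\left(U,O \right)} = - \frac{\left(O U + U O\right) + 59}{4} = - \frac{\left(O U + O U\right) + 59}{4} = - \frac{2 O U + 59}{4} = - \frac{59 + 2 O U}{4} = - \frac{59}{4} - \frac{O U}{2}$)
$d{\left(57,-19 \right)} - o{\left(H,32 \right)} = \left(- \frac{59}{4} - \left(- \frac{19}{2}\right) 57\right) - 32 = \left(- \frac{59}{4} + \frac{1083}{2}\right) - 32 = \frac{2107}{4} - 32 = \frac{1979}{4}$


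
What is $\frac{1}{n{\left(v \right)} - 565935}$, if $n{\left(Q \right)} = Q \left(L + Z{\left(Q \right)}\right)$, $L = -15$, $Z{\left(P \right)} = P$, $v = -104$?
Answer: $- \frac{1}{553559} \approx -1.8065 \cdot 10^{-6}$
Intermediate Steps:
$n{\left(Q \right)} = Q \left(-15 + Q\right)$
$\frac{1}{n{\left(v \right)} - 565935} = \frac{1}{- 104 \left(-15 - 104\right) - 565935} = \frac{1}{\left(-104\right) \left(-119\right) - 565935} = \frac{1}{12376 - 565935} = \frac{1}{-553559} = - \frac{1}{553559}$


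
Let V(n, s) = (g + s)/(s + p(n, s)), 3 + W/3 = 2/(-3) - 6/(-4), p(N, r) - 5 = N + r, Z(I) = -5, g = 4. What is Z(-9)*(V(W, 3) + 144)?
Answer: -6550/9 ≈ -727.78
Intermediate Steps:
p(N, r) = 5 + N + r (p(N, r) = 5 + (N + r) = 5 + N + r)
W = -13/2 (W = -9 + 3*(2/(-3) - 6/(-4)) = -9 + 3*(2*(-⅓) - 6*(-¼)) = -9 + 3*(-⅔ + 3/2) = -9 + 3*(⅚) = -9 + 5/2 = -13/2 ≈ -6.5000)
V(n, s) = (4 + s)/(5 + n + 2*s) (V(n, s) = (4 + s)/(s + (5 + n + s)) = (4 + s)/(5 + n + 2*s))
Z(-9)*(V(W, 3) + 144) = -5*((4 + 3)/(5 - 13/2 + 2*3) + 144) = -5*(7/(5 - 13/2 + 6) + 144) = -5*(7/(9/2) + 144) = -5*((2/9)*7 + 144) = -5*(14/9 + 144) = -5*1310/9 = -6550/9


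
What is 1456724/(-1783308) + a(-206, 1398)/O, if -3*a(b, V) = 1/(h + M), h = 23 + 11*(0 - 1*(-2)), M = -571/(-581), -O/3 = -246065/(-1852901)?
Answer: -7022255565173291/8792429618671740 ≈ -0.79867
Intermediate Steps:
O = -738195/1852901 (O = -(-738195)/(-1852901) = -(-738195)*(-1)/1852901 = -3*246065/1852901 = -738195/1852901 ≈ -0.39840)
M = 571/581 (M = -571*(-1/581) = 571/581 ≈ 0.98279)
h = 45 (h = 23 + 11*(0 + 2) = 23 + 11*2 = 23 + 22 = 45)
a(b, V) = -581/80148 (a(b, V) = -1/(3*(45 + 571/581)) = -1/(3*26716/581) = -⅓*581/26716 = -581/80148)
1456724/(-1783308) + a(-206, 1398)/O = 1456724/(-1783308) - 581/(80148*(-738195/1852901)) = 1456724*(-1/1783308) - 581/80148*(-1852901/738195) = -364181/445827 + 1076535481/59164852860 = -7022255565173291/8792429618671740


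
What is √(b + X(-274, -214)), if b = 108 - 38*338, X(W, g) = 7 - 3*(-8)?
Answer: 11*I*√105 ≈ 112.72*I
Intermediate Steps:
X(W, g) = 31 (X(W, g) = 7 + 24 = 31)
b = -12736 (b = 108 - 12844 = -12736)
√(b + X(-274, -214)) = √(-12736 + 31) = √(-12705) = 11*I*√105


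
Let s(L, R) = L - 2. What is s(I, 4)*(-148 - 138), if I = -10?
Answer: 3432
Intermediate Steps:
s(L, R) = -2 + L
s(I, 4)*(-148 - 138) = (-2 - 10)*(-148 - 138) = -12*(-286) = 3432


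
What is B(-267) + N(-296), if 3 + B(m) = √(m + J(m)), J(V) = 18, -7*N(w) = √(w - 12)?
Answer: -3 + I*√249 - 2*I*√77/7 ≈ -3.0 + 13.273*I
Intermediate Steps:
N(w) = -√(-12 + w)/7 (N(w) = -√(w - 12)/7 = -√(-12 + w)/7)
B(m) = -3 + √(18 + m) (B(m) = -3 + √(m + 18) = -3 + √(18 + m))
B(-267) + N(-296) = (-3 + √(18 - 267)) - √(-12 - 296)/7 = (-3 + √(-249)) - 2*I*√77/7 = (-3 + I*√249) - 2*I*√77/7 = -3 + I*√249 - 2*I*√77/7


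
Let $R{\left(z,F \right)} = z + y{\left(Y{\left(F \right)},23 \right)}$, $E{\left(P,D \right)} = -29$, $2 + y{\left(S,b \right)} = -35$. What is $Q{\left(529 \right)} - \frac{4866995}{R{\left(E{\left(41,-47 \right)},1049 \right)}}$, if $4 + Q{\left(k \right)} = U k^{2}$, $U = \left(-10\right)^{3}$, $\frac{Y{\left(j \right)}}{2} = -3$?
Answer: $- \frac{18464639269}{66} \approx -2.7977 \cdot 10^{8}$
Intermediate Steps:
$Y{\left(j \right)} = -6$ ($Y{\left(j \right)} = 2 \left(-3\right) = -6$)
$y{\left(S,b \right)} = -37$ ($y{\left(S,b \right)} = -2 - 35 = -37$)
$U = -1000$
$Q{\left(k \right)} = -4 - 1000 k^{2}$
$R{\left(z,F \right)} = -37 + z$ ($R{\left(z,F \right)} = z - 37 = -37 + z$)
$Q{\left(529 \right)} - \frac{4866995}{R{\left(E{\left(41,-47 \right)},1049 \right)}} = \left(-4 - 1000 \cdot 529^{2}\right) - \frac{4866995}{-37 - 29} = \left(-4 - 279841000\right) - \frac{4866995}{-66} = \left(-4 - 279841000\right) - 4866995 \left(- \frac{1}{66}\right) = -279841004 - - \frac{4866995}{66} = -279841004 + \frac{4866995}{66} = - \frac{18464639269}{66}$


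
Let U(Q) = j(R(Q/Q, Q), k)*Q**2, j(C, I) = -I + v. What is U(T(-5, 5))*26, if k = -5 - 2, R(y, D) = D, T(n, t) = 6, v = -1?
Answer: 5616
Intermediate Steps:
k = -7
j(C, I) = -1 - I (j(C, I) = -I - 1 = -1 - I)
U(Q) = 6*Q**2 (U(Q) = (-1 - 1*(-7))*Q**2 = (-1 + 7)*Q**2 = 6*Q**2)
U(T(-5, 5))*26 = (6*6**2)*26 = (6*36)*26 = 216*26 = 5616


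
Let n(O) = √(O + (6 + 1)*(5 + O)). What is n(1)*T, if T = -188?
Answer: -188*√43 ≈ -1232.8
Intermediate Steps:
n(O) = √(35 + 8*O) (n(O) = √(O + 7*(5 + O)) = √(O + (35 + 7*O)) = √(35 + 8*O))
n(1)*T = √(35 + 8*1)*(-188) = √(35 + 8)*(-188) = √43*(-188) = -188*√43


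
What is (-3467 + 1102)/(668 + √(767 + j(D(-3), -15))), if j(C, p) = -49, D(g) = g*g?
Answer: -789910/222753 + 2365*√718/445506 ≈ -3.4039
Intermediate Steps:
D(g) = g²
(-3467 + 1102)/(668 + √(767 + j(D(-3), -15))) = (-3467 + 1102)/(668 + √(767 - 49)) = -2365/(668 + √718)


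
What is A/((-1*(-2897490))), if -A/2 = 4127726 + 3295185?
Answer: -7422911/1448745 ≈ -5.1237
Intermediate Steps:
A = -14845822 (A = -2*(4127726 + 3295185) = -2*7422911 = -14845822)
A/((-1*(-2897490))) = -14845822/((-1*(-2897490))) = -14845822/2897490 = -14845822*1/2897490 = -7422911/1448745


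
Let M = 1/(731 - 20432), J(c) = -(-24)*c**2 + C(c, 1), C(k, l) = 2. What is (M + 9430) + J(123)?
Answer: 7339174127/19701 ≈ 3.7253e+5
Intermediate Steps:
J(c) = 2 + 24*c**2 (J(c) = -(-24)*c**2 + 2 = 24*c**2 + 2 = 2 + 24*c**2)
M = -1/19701 (M = 1/(-19701) = -1/19701 ≈ -5.0759e-5)
(M + 9430) + J(123) = (-1/19701 + 9430) + (2 + 24*123**2) = 185780429/19701 + (2 + 24*15129) = 185780429/19701 + (2 + 363096) = 185780429/19701 + 363098 = 7339174127/19701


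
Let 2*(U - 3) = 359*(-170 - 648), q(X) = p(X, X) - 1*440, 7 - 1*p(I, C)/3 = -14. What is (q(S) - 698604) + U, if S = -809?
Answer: -845809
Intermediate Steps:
p(I, C) = 63 (p(I, C) = 21 - 3*(-14) = 21 + 42 = 63)
q(X) = -377 (q(X) = 63 - 1*440 = 63 - 440 = -377)
U = -146828 (U = 3 + (359*(-170 - 648))/2 = 3 + (359*(-818))/2 = 3 + (1/2)*(-293662) = 3 - 146831 = -146828)
(q(S) - 698604) + U = (-377 - 698604) - 146828 = -698981 - 146828 = -845809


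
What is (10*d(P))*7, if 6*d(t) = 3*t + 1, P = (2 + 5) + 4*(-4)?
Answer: -910/3 ≈ -303.33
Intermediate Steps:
P = -9 (P = 7 - 16 = -9)
d(t) = ⅙ + t/2 (d(t) = (3*t + 1)/6 = (1 + 3*t)/6 = ⅙ + t/2)
(10*d(P))*7 = (10*(⅙ + (½)*(-9)))*7 = (10*(⅙ - 9/2))*7 = (10*(-13/3))*7 = -130/3*7 = -910/3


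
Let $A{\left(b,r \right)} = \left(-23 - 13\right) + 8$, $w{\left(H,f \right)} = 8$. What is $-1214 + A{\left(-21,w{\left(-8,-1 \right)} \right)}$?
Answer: $-1242$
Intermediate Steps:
$A{\left(b,r \right)} = -28$ ($A{\left(b,r \right)} = -36 + 8 = -28$)
$-1214 + A{\left(-21,w{\left(-8,-1 \right)} \right)} = -1214 - 28 = -1242$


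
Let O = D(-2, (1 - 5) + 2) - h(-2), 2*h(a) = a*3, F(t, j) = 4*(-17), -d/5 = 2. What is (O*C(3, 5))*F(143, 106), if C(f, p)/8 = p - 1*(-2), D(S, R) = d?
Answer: 26656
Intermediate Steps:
d = -10 (d = -5*2 = -10)
F(t, j) = -68
D(S, R) = -10
h(a) = 3*a/2 (h(a) = (a*3)/2 = (3*a)/2 = 3*a/2)
O = -7 (O = -10 - 3*(-2)/2 = -10 - 1*(-3) = -10 + 3 = -7)
C(f, p) = 16 + 8*p (C(f, p) = 8*(p - 1*(-2)) = 8*(p + 2) = 8*(2 + p) = 16 + 8*p)
(O*C(3, 5))*F(143, 106) = -7*(16 + 8*5)*(-68) = -7*(16 + 40)*(-68) = -7*56*(-68) = -392*(-68) = 26656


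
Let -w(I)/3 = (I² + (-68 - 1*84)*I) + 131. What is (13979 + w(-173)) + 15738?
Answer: -139351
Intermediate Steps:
w(I) = -393 - 3*I² + 456*I (w(I) = -3*((I² + (-68 - 1*84)*I) + 131) = -3*((I² + (-68 - 84)*I) + 131) = -3*((I² - 152*I) + 131) = -3*(131 + I² - 152*I) = -393 - 3*I² + 456*I)
(13979 + w(-173)) + 15738 = (13979 + (-393 - 3*(-173)² + 456*(-173))) + 15738 = (13979 + (-393 - 3*29929 - 78888)) + 15738 = (13979 + (-393 - 89787 - 78888)) + 15738 = (13979 - 169068) + 15738 = -155089 + 15738 = -139351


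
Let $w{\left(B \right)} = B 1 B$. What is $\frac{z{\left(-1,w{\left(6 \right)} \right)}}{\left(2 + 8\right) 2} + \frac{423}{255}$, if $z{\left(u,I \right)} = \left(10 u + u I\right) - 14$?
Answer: $- \frac{114}{85} \approx -1.3412$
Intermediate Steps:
$w{\left(B \right)} = B^{2}$ ($w{\left(B \right)} = B B = B^{2}$)
$z{\left(u,I \right)} = -14 + 10 u + I u$ ($z{\left(u,I \right)} = \left(10 u + I u\right) - 14 = -14 + 10 u + I u$)
$\frac{z{\left(-1,w{\left(6 \right)} \right)}}{\left(2 + 8\right) 2} + \frac{423}{255} = \frac{-14 + 10 \left(-1\right) + 6^{2} \left(-1\right)}{\left(2 + 8\right) 2} + \frac{423}{255} = \frac{-14 - 10 + 36 \left(-1\right)}{10 \cdot 2} + 423 \cdot \frac{1}{255} = \frac{-14 - 10 - 36}{20} + \frac{141}{85} = \left(-60\right) \frac{1}{20} + \frac{141}{85} = -3 + \frac{141}{85} = - \frac{114}{85}$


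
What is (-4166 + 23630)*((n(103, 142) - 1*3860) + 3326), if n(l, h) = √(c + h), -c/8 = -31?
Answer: -10393776 + 19464*√390 ≈ -1.0009e+7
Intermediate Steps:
c = 248 (c = -8*(-31) = 248)
n(l, h) = √(248 + h)
(-4166 + 23630)*((n(103, 142) - 1*3860) + 3326) = (-4166 + 23630)*((√(248 + 142) - 1*3860) + 3326) = 19464*((√390 - 3860) + 3326) = 19464*((-3860 + √390) + 3326) = 19464*(-534 + √390) = -10393776 + 19464*√390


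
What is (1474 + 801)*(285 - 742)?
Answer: -1039675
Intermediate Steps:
(1474 + 801)*(285 - 742) = 2275*(-457) = -1039675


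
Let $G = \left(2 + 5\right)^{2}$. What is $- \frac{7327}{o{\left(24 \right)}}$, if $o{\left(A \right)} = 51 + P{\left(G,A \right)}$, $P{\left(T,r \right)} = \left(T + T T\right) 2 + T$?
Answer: $- \frac{7327}{5000} \approx -1.4654$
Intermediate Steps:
$G = 49$ ($G = 7^{2} = 49$)
$P{\left(T,r \right)} = 2 T^{2} + 3 T$ ($P{\left(T,r \right)} = \left(T + T^{2}\right) 2 + T = \left(2 T + 2 T^{2}\right) + T = 2 T^{2} + 3 T$)
$o{\left(A \right)} = 5000$ ($o{\left(A \right)} = 51 + 49 \left(3 + 2 \cdot 49\right) = 51 + 49 \left(3 + 98\right) = 51 + 49 \cdot 101 = 51 + 4949 = 5000$)
$- \frac{7327}{o{\left(24 \right)}} = - \frac{7327}{5000}$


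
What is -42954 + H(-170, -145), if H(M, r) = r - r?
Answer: -42954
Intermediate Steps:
H(M, r) = 0
-42954 + H(-170, -145) = -42954 + 0 = -42954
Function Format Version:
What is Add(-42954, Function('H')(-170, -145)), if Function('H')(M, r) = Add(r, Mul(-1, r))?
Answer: -42954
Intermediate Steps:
Function('H')(M, r) = 0
Add(-42954, Function('H')(-170, -145)) = Add(-42954, 0) = -42954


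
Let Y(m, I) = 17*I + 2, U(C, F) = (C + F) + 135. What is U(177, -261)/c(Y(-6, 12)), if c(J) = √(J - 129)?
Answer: 51*√77/77 ≈ 5.8120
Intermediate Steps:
U(C, F) = 135 + C + F
Y(m, I) = 2 + 17*I
c(J) = √(-129 + J)
U(177, -261)/c(Y(-6, 12)) = (135 + 177 - 261)/(√(-129 + (2 + 17*12))) = 51/(√(-129 + (2 + 204))) = 51/(√(-129 + 206)) = 51/(√77) = 51*(√77/77) = 51*√77/77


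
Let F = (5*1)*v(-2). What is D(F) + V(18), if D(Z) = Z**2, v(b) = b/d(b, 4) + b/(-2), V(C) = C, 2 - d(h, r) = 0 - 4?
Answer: 262/9 ≈ 29.111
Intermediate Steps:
d(h, r) = 6 (d(h, r) = 2 - (0 - 4) = 2 - 1*(-4) = 2 + 4 = 6)
v(b) = -b/3 (v(b) = b/6 + b/(-2) = b*(1/6) + b*(-1/2) = b/6 - b/2 = -b/3)
F = 10/3 (F = (5*1)*(-1/3*(-2)) = 5*(2/3) = 10/3 ≈ 3.3333)
D(F) + V(18) = (10/3)**2 + 18 = 100/9 + 18 = 262/9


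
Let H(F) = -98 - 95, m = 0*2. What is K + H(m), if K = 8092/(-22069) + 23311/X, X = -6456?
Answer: -28064842963/142477464 ≈ -196.98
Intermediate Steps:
m = 0
H(F) = -193
K = -566692411/142477464 (K = 8092/(-22069) + 23311/(-6456) = 8092*(-1/22069) + 23311*(-1/6456) = -8092/22069 - 23311/6456 = -566692411/142477464 ≈ -3.9774)
K + H(m) = -566692411/142477464 - 193 = -28064842963/142477464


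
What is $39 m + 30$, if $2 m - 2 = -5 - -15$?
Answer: $264$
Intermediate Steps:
$m = 6$ ($m = 1 + \frac{-5 - -15}{2} = 1 + \frac{-5 + 15}{2} = 1 + \frac{1}{2} \cdot 10 = 1 + 5 = 6$)
$39 m + 30 = 39 \cdot 6 + 30 = 234 + 30 = 264$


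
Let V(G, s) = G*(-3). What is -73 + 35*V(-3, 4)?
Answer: 242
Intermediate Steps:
V(G, s) = -3*G
-73 + 35*V(-3, 4) = -73 + 35*(-3*(-3)) = -73 + 35*9 = -73 + 315 = 242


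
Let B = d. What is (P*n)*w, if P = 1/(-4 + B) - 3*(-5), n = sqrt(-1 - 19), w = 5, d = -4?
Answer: 595*I*sqrt(5)/4 ≈ 332.62*I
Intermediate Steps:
B = -4
n = 2*I*sqrt(5) (n = sqrt(-20) = 2*I*sqrt(5) ≈ 4.4721*I)
P = 119/8 (P = 1/(-4 - 4) - 3*(-5) = 1/(-8) + 15 = -1/8 + 15 = 119/8 ≈ 14.875)
(P*n)*w = (119*(2*I*sqrt(5))/8)*5 = (119*I*sqrt(5)/4)*5 = 595*I*sqrt(5)/4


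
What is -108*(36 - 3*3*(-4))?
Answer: -7776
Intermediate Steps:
-108*(36 - 3*3*(-4)) = -108*(36 - 9*(-4)) = -108*(36 + 36) = -108*72 = -7776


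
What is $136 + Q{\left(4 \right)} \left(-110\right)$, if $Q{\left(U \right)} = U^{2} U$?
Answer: $-6904$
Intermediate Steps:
$Q{\left(U \right)} = U^{3}$
$136 + Q{\left(4 \right)} \left(-110\right) = 136 + 4^{3} \left(-110\right) = 136 + 64 \left(-110\right) = 136 - 7040 = -6904$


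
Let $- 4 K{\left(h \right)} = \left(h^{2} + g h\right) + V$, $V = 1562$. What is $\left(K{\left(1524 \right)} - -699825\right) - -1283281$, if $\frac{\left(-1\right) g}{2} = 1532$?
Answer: $\frac{5138911}{2} \approx 2.5695 \cdot 10^{6}$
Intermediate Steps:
$g = -3064$ ($g = \left(-2\right) 1532 = -3064$)
$K{\left(h \right)} = - \frac{781}{2} + 766 h - \frac{h^{2}}{4}$ ($K{\left(h \right)} = - \frac{\left(h^{2} - 3064 h\right) + 1562}{4} = - \frac{1562 + h^{2} - 3064 h}{4} = - \frac{781}{2} + 766 h - \frac{h^{2}}{4}$)
$\left(K{\left(1524 \right)} - -699825\right) - -1283281 = \left(\left(- \frac{781}{2} + 766 \cdot 1524 - \frac{1524^{2}}{4}\right) - -699825\right) - -1283281 = \left(\left(- \frac{781}{2} + 1167384 - 580644\right) + 699825\right) + 1283281 = \left(\frac{1172699}{2} + 699825\right) + 1283281 = \frac{2572349}{2} + 1283281 = \frac{5138911}{2}$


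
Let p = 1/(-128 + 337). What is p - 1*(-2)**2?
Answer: -835/209 ≈ -3.9952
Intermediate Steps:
p = 1/209 ≈ 0.0047847
p - 1*(-2)**2 = 1/209 - 1*(-2)**2 = 1/209 - 1*4 = 1/209 - 4 = -835/209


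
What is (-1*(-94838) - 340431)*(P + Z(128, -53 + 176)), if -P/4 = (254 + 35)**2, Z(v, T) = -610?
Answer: 82198503542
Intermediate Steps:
P = -334084 (P = -4*(254 + 35)**2 = -4*289**2 = -4*83521 = -334084)
(-1*(-94838) - 340431)*(P + Z(128, -53 + 176)) = (-1*(-94838) - 340431)*(-334084 - 610) = (94838 - 340431)*(-334694) = -245593*(-334694) = 82198503542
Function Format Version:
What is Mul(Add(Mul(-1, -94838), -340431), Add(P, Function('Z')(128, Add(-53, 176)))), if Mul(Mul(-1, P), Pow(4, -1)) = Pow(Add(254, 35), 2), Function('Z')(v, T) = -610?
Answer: 82198503542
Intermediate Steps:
P = -334084 (P = Mul(-4, Pow(Add(254, 35), 2)) = Mul(-4, Pow(289, 2)) = Mul(-4, 83521) = -334084)
Mul(Add(Mul(-1, -94838), -340431), Add(P, Function('Z')(128, Add(-53, 176)))) = Mul(Add(Mul(-1, -94838), -340431), Add(-334084, -610)) = Mul(Add(94838, -340431), -334694) = Mul(-245593, -334694) = 82198503542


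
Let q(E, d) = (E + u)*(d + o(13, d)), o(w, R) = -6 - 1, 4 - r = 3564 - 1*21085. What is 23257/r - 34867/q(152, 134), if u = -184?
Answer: 705560623/71221600 ≈ 9.9066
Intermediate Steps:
r = 17525 (r = 4 - (3564 - 1*21085) = 4 - (3564 - 21085) = 4 - 1*(-17521) = 4 + 17521 = 17525)
o(w, R) = -7
q(E, d) = (-184 + E)*(-7 + d) (q(E, d) = (E - 184)*(d - 7) = (-184 + E)*(-7 + d))
23257/r - 34867/q(152, 134) = 23257/17525 - 34867/(1288 - 184*134 - 7*152 + 152*134) = 23257*(1/17525) - 34867/(1288 - 24656 - 1064 + 20368) = 23257/17525 - 34867/(-4064) = 23257/17525 - 34867*(-1/4064) = 23257/17525 + 34867/4064 = 705560623/71221600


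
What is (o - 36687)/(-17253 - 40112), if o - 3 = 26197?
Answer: 10487/57365 ≈ 0.18281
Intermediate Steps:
o = 26200 (o = 3 + 26197 = 26200)
(o - 36687)/(-17253 - 40112) = (26200 - 36687)/(-17253 - 40112) = -10487/(-57365) = -10487*(-1/57365) = 10487/57365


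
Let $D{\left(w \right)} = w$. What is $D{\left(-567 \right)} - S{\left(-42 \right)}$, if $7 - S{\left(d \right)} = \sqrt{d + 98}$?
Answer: $-574 + 2 \sqrt{14} \approx -566.52$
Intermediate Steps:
$S{\left(d \right)} = 7 - \sqrt{98 + d}$ ($S{\left(d \right)} = 7 - \sqrt{d + 98} = 7 - \sqrt{98 + d}$)
$D{\left(-567 \right)} - S{\left(-42 \right)} = -567 - \left(7 - \sqrt{98 - 42}\right) = -567 - \left(7 - \sqrt{56}\right) = -567 - \left(7 - 2 \sqrt{14}\right) = -574 + 2 \sqrt{14}$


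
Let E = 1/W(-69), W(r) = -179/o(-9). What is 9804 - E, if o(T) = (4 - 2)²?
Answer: 1754920/179 ≈ 9804.0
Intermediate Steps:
o(T) = 4 (o(T) = 2² = 4)
W(r) = -179/4
E = -4/179 (E = 1/(-179/4) = -4/179 ≈ -0.022346)
9804 - E = 9804 - 1*(-4/179) = 9804 + 4/179 = 1754920/179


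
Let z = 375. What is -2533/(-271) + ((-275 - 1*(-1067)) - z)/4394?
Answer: 11243009/1190774 ≈ 9.4418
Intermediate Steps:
-2533/(-271) + ((-275 - 1*(-1067)) - z)/4394 = -2533/(-271) + ((-275 - 1*(-1067)) - 1*375)/4394 = -2533*(-1/271) + ((-275 + 1067) - 375)*(1/4394) = 2533/271 + (792 - 375)*(1/4394) = 2533/271 + 417*(1/4394) = 2533/271 + 417/4394 = 11243009/1190774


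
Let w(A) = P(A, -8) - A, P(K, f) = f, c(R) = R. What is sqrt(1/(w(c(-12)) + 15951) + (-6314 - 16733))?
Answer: 2*I*sqrt(1466722743555)/15955 ≈ 151.81*I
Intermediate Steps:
w(A) = -8 - A
sqrt(1/(w(c(-12)) + 15951) + (-6314 - 16733)) = sqrt(1/((-8 - 1*(-12)) + 15951) + (-6314 - 16733)) = sqrt(1/((-8 + 12) + 15951) - 23047) = sqrt(1/(4 + 15951) - 23047) = sqrt(1/15955 - 23047) = sqrt(-367714884/15955) = 2*I*sqrt(1466722743555)/15955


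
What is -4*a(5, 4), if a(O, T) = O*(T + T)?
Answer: -160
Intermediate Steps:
a(O, T) = 2*O*T (a(O, T) = O*(2*T) = 2*O*T)
-4*a(5, 4) = -8*5*4 = -4*40 = -160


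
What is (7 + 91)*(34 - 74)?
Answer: -3920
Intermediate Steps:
(7 + 91)*(34 - 74) = 98*(-40) = -3920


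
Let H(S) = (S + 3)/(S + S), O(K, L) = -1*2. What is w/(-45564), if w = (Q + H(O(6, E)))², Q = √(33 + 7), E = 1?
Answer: -641/729024 + √10/45564 ≈ -0.00080985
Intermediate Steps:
O(K, L) = -2
H(S) = (3 + S)/(2*S) (H(S) = (3 + S)/((2*S)) = (3 + S)*(1/(2*S)) = (3 + S)/(2*S))
Q = 2*√10 (Q = √40 = 2*√10 ≈ 6.3246)
w = (-¼ + 2*√10)² (w = (2*√10 + (½)*(3 - 2)/(-2))² = (2*√10 + (½)*(-½)*1)² = (2*√10 - ¼)² = (-¼ + 2*√10)² ≈ 36.900)
w/(-45564) = (641/16 - √10)/(-45564) = (641/16 - √10)*(-1/45564) = -641/729024 + √10/45564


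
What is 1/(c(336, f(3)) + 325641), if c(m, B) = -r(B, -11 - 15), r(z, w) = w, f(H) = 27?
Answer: 1/325667 ≈ 3.0706e-6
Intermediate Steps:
c(m, B) = 26 (c(m, B) = -(-11 - 15) = -1*(-26) = 26)
1/(c(336, f(3)) + 325641) = 1/(26 + 325641) = 1/325667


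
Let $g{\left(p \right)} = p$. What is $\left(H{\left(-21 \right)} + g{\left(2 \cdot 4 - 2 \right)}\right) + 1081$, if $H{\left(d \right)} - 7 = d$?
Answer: $1073$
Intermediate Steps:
$H{\left(d \right)} = 7 + d$
$\left(H{\left(-21 \right)} + g{\left(2 \cdot 4 - 2 \right)}\right) + 1081 = \left(\left(7 - 21\right) + \left(2 \cdot 4 - 2\right)\right) + 1081 = \left(-14 + \left(8 - 2\right)\right) + 1081 = \left(-14 + 6\right) + 1081 = -8 + 1081 = 1073$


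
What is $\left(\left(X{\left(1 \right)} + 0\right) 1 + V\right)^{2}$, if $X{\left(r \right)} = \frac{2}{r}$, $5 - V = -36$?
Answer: $1849$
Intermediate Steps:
$V = 41$ ($V = 5 - -36 = 5 + 36 = 41$)
$\left(\left(X{\left(1 \right)} + 0\right) 1 + V\right)^{2} = \left(\left(\frac{2}{1} + 0\right) 1 + 41\right)^{2} = \left(\left(2 \cdot 1 + 0\right) 1 + 41\right)^{2} = \left(\left(2 + 0\right) 1 + 41\right)^{2} = \left(2 \cdot 1 + 41\right)^{2} = \left(2 + 41\right)^{2} = 43^{2} = 1849$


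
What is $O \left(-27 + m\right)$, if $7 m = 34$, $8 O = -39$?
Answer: $\frac{6045}{56} \approx 107.95$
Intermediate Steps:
$O = - \frac{39}{8}$ ($O = \frac{1}{8} \left(-39\right) = - \frac{39}{8} \approx -4.875$)
$m = \frac{34}{7}$ ($m = \frac{1}{7} \cdot 34 = \frac{34}{7} \approx 4.8571$)
$O \left(-27 + m\right) = - \frac{39 \left(-27 + \frac{34}{7}\right)}{8} = \left(- \frac{39}{8}\right) \left(- \frac{155}{7}\right) = \frac{6045}{56}$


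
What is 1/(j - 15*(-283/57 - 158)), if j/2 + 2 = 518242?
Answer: 19/19739565 ≈ 9.6253e-7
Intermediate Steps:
j = 1036480 (j = -4 + 2*518242 = -4 + 1036484 = 1036480)
1/(j - 15*(-283/57 - 158)) = 1/(1036480 - 15*(-283/57 - 158)) = 1/(1036480 - 15*(-9289/57)) = 1/(1036480 + 46445/19) = 1/(19739565/19) = 19/19739565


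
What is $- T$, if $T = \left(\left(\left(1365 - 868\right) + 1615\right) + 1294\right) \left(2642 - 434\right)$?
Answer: $-7520448$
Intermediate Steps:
$T = 7520448$ ($T = \left(\left(497 + 1615\right) + 1294\right) \left(2642 - 434\right) = \left(2112 + 1294\right) 2208 = 3406 \cdot 2208 = 7520448$)
$- T = \left(-1\right) 7520448 = -7520448$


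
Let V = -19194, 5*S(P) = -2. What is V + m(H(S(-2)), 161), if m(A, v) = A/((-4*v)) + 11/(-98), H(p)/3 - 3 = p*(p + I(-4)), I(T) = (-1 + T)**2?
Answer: -2163172859/112700 ≈ -19194.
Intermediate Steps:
S(P) = -2/5 (S(P) = (1/5)*(-2) = -2/5)
H(p) = 9 + 3*p*(25 + p) (H(p) = 9 + 3*(p*(p + (-1 - 4)**2)) = 9 + 3*(p*(p + (-5)**2)) = 9 + 3*(p*(p + 25)) = 9 + 3*(p*(25 + p)) = 9 + 3*p*(25 + p))
m(A, v) = -11/98 - A/(4*v) (m(A, v) = A*(-1/(4*v)) + 11*(-1/98) = -A/(4*v) - 11/98 = -11/98 - A/(4*v))
V + m(H(S(-2)), 161) = -19194 + (-11/98 - 1/4*(9 + 3*(-2/5)**2 + 75*(-2/5))/161) = -19194 + (-11/98 - 1/4*(9 + 3*(4/25) - 30)*1/161) = -19194 + (-11/98 - 1/4*(9 + 12/25 - 30)*1/161) = -19194 + (-11/98 - 1/4*(-513/25)*1/161) = -19194 + (-11/98 + 513/16100) = -19194 - 9059/112700 = -2163172859/112700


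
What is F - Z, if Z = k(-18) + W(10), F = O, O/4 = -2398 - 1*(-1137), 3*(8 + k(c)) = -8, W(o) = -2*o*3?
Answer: -14920/3 ≈ -4973.3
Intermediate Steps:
W(o) = -6*o
k(c) = -32/3 (k(c) = -8 + (⅓)*(-8) = -8 - 8/3 = -32/3)
O = -5044 (O = 4*(-2398 - 1*(-1137)) = 4*(-2398 + 1137) = 4*(-1261) = -5044)
F = -5044
Z = -212/3 (Z = -32/3 - 6*10 = -32/3 - 60 = -212/3 ≈ -70.667)
F - Z = -5044 - 1*(-212/3) = -5044 + 212/3 = -14920/3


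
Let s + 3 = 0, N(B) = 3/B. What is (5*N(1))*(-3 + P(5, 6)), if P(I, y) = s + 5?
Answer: -15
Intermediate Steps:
s = -3 (s = -3 + 0 = -3)
P(I, y) = 2 (P(I, y) = -3 + 5 = 2)
(5*N(1))*(-3 + P(5, 6)) = (5*(3/1))*(-3 + 2) = (5*(3*1))*(-1) = (5*3)*(-1) = 15*(-1) = -15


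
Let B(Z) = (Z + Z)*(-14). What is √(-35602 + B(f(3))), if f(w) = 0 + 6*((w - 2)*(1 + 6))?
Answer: I*√36778 ≈ 191.78*I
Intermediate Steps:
f(w) = -84 + 42*w (f(w) = 0 + 6*((-2 + w)*7) = 0 + 6*(-14 + 7*w) = 0 + (-84 + 42*w) = -84 + 42*w)
B(Z) = -28*Z (B(Z) = (2*Z)*(-14) = -28*Z)
√(-35602 + B(f(3))) = √(-35602 - 28*(-84 + 42*3)) = √(-35602 - 28*(-84 + 126)) = √(-35602 - 28*42) = √(-35602 - 1176) = √(-36778) = I*√36778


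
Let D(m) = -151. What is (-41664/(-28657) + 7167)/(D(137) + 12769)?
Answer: 68475461/120531342 ≈ 0.56811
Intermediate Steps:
(-41664/(-28657) + 7167)/(D(137) + 12769) = (-41664/(-28657) + 7167)/(-151 + 12769) = (-41664*(-1/28657) + 7167)/12618 = (41664/28657 + 7167)*(1/12618) = (205426383/28657)*(1/12618) = 68475461/120531342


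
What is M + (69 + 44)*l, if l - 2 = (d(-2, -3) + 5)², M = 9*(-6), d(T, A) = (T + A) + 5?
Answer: 2997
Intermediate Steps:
d(T, A) = 5 + A + T (d(T, A) = (A + T) + 5 = 5 + A + T)
M = -54
l = 27 (l = 2 + ((5 - 3 - 2) + 5)² = 2 + (0 + 5)² = 2 + 5² = 2 + 25 = 27)
M + (69 + 44)*l = -54 + (69 + 44)*27 = -54 + 113*27 = -54 + 3051 = 2997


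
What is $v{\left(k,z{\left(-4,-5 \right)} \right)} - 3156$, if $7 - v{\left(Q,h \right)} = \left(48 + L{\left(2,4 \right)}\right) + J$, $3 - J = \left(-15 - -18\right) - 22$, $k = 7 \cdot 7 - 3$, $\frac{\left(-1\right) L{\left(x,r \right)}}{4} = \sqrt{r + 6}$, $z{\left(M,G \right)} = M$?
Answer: $-3219 + 4 \sqrt{10} \approx -3206.4$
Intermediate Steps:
$L{\left(x,r \right)} = - 4 \sqrt{6 + r}$ ($L{\left(x,r \right)} = - 4 \sqrt{r + 6} = - 4 \sqrt{6 + r}$)
$k = 46$ ($k = 49 - 3 = 46$)
$J = 22$ ($J = 3 - \left(\left(-15 - -18\right) - 22\right) = 3 - \left(\left(-15 + 18\right) - 22\right) = 3 - \left(3 - 22\right) = 3 - -19 = 3 + 19 = 22$)
$v{\left(Q,h \right)} = -63 + 4 \sqrt{10}$ ($v{\left(Q,h \right)} = 7 - \left(\left(48 - 4 \sqrt{6 + 4}\right) + 22\right) = 7 - \left(\left(48 - 4 \sqrt{10}\right) + 22\right) = 7 - \left(70 - 4 \sqrt{10}\right) = -63 + 4 \sqrt{10}$)
$v{\left(k,z{\left(-4,-5 \right)} \right)} - 3156 = \left(-63 + 4 \sqrt{10}\right) - 3156 = -3219 + 4 \sqrt{10}$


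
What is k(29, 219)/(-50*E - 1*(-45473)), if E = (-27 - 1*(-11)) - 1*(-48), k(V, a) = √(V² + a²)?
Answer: √48802/43873 ≈ 0.0050353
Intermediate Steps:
E = 32 (E = (-27 + 11) + 48 = -16 + 48 = 32)
k(29, 219)/(-50*E - 1*(-45473)) = √(29² + 219²)/(-50*32 - 1*(-45473)) = √(841 + 47961)/(-1600 + 45473) = √48802/43873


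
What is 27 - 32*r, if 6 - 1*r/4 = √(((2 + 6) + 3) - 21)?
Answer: -741 + 128*I*√10 ≈ -741.0 + 404.77*I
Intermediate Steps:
r = 24 - 4*I*√10 (r = 24 - 4*√(((2 + 6) + 3) - 21) = 24 - 4*√((8 + 3) - 21) = 24 - 4*√(11 - 21) = 24 - 4*I*√10 ≈ 24.0 - 12.649*I)
27 - 32*r = 27 - 32*(24 - 4*I*√10) = 27 + (-768 + 128*I*√10) = -741 + 128*I*√10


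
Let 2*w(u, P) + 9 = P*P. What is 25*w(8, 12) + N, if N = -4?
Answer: 3367/2 ≈ 1683.5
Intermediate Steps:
w(u, P) = -9/2 + P**2/2 (w(u, P) = -9/2 + (P*P)/2 = -9/2 + P**2/2)
25*w(8, 12) + N = 25*(-9/2 + (1/2)*12**2) - 4 = 25*(-9/2 + (1/2)*144) - 4 = 25*(-9/2 + 72) - 4 = 25*(135/2) - 4 = 3375/2 - 4 = 3367/2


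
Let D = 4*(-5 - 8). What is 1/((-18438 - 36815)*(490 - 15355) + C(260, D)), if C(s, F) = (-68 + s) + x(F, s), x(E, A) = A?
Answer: 1/821336297 ≈ 1.2175e-9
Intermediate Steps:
D = -52 (D = 4*(-13) = -52)
C(s, F) = -68 + 2*s (C(s, F) = (-68 + s) + s = -68 + 2*s)
1/((-18438 - 36815)*(490 - 15355) + C(260, D)) = 1/((-18438 - 36815)*(490 - 15355) + (-68 + 2*260)) = 1/(-55253*(-14865) + (-68 + 520)) = 1/(821335845 + 452) = 1/821336297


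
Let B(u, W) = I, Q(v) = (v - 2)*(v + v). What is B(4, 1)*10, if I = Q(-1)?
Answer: 60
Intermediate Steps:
Q(v) = 2*v*(-2 + v) (Q(v) = (-2 + v)*(2*v) = 2*v*(-2 + v))
I = 6 (I = 2*(-1)*(-2 - 1) = 2*(-1)*(-3) = 6)
B(u, W) = 6
B(4, 1)*10 = 6*10 = 60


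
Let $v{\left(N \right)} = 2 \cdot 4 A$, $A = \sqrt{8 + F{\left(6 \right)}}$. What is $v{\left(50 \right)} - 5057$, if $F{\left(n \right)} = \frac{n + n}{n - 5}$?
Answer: $-5057 + 16 \sqrt{5} \approx -5021.2$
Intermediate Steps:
$F{\left(n \right)} = \frac{2 n}{-5 + n}$
$A = 2 \sqrt{5}$ ($A = \sqrt{8 + 2 \cdot 6 \frac{1}{-5 + 6}} = \sqrt{8 + 2 \cdot 6 \cdot 1^{-1}} = \sqrt{8 + 2 \cdot 6 \cdot 1} = \sqrt{8 + 12} = \sqrt{20} = 2 \sqrt{5} \approx 4.4721$)
$v{\left(N \right)} = 16 \sqrt{5}$ ($v{\left(N \right)} = 2 \cdot 4 \cdot 2 \sqrt{5} = 8 \cdot 2 \sqrt{5} = 16 \sqrt{5}$)
$v{\left(50 \right)} - 5057 = 16 \sqrt{5} - 5057 = -5057 + 16 \sqrt{5}$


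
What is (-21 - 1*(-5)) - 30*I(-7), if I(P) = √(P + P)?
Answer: -16 - 30*I*√14 ≈ -16.0 - 112.25*I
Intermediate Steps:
I(P) = √2*√P (I(P) = √(2*P) = √2*√P)
(-21 - 1*(-5)) - 30*I(-7) = (-21 - 1*(-5)) - 30*√2*√(-7) = (-21 + 5) - 30*√2*I*√7 = -16 - 30*I*√14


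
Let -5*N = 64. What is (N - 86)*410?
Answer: -40508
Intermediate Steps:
N = -64/5 (N = -1/5*64 = -64/5 ≈ -12.800)
(N - 86)*410 = (-64/5 - 86)*410 = -494/5*410 = -40508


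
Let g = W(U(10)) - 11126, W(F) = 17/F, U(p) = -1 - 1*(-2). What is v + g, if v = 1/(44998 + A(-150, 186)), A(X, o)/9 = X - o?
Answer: -466289165/41974 ≈ -11109.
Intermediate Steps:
A(X, o) = -9*o + 9*X (A(X, o) = 9*(X - o) = -9*o + 9*X)
U(p) = 1 (U(p) = -1 + 2 = 1)
v = 1/41974 (v = 1/(44998 + (-9*186 + 9*(-150))) = 1/(44998 + (-1674 - 1350)) = 1/(44998 - 3024) = 1/41974 ≈ 2.3824e-5)
g = -11109 (g = 17/1 - 11126 = 17*1 - 11126 = 17 - 11126 = -11109)
v + g = 1/41974 - 11109 = -466289165/41974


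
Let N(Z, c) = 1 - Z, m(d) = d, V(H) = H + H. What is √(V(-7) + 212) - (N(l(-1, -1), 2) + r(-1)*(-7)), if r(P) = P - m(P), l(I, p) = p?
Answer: -2 + 3*√22 ≈ 12.071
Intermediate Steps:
V(H) = 2*H
r(P) = 0 (r(P) = P - P = 0)
√(V(-7) + 212) - (N(l(-1, -1), 2) + r(-1)*(-7)) = √(2*(-7) + 212) - ((1 - 1*(-1)) + 0*(-7)) = √(-14 + 212) - ((1 + 1) + 0) = √198 - (2 + 0) = 3*√22 - 1*2 = 3*√22 - 2 = -2 + 3*√22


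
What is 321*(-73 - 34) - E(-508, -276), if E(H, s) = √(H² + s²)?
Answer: -34347 - 4*√20890 ≈ -34925.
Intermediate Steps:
321*(-73 - 34) - E(-508, -276) = 321*(-73 - 34) - √((-508)² + (-276)²) = 321*(-107) - √(258064 + 76176) = -34347 - √334240 = -34347 - 4*√20890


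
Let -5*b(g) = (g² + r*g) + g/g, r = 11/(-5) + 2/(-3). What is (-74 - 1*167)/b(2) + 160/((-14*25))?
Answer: -632801/385 ≈ -1643.6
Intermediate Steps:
r = -43/15 (r = 11*(-⅕) + 2*(-⅓) = -11/5 - ⅔ = -43/15 ≈ -2.8667)
b(g) = -⅕ - g²/5 + 43*g/75 (b(g) = -((g² - 43*g/15) + g/g)/5 = -((g² - 43*g/15) + 1)/5 = -(1 + g² - 43*g/15)/5 = -⅕ - g²/5 + 43*g/75)
(-74 - 1*167)/b(2) + 160/((-14*25)) = (-74 - 1*167)/(-⅕ - ⅕*2² + (43/75)*2) + 160/((-14*25)) = (-74 - 167)/(-⅕ - ⅕*4 + 86/75) + 160/(-350) = -241/(-⅕ - ⅘ + 86/75) + 160*(-1/350) = -241/11/75 - 16/35 = -241*75/11 - 16/35 = -18075/11 - 16/35 = -632801/385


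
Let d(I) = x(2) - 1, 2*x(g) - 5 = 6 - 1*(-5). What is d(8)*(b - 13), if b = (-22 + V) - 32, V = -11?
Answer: -546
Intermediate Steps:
x(g) = 8 (x(g) = 5/2 + (6 - 1*(-5))/2 = 5/2 + (6 + 5)/2 = 5/2 + (½)*11 = 5/2 + 11/2 = 8)
b = -65 (b = (-22 - 11) - 32 = -33 - 32 = -65)
d(I) = 7 (d(I) = 8 - 1 = 7)
d(8)*(b - 13) = 7*(-65 - 13) = 7*(-78) = -546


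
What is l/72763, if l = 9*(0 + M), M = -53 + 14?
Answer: -351/72763 ≈ -0.0048239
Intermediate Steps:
M = -39
l = -351 (l = 9*(0 - 39) = 9*(-39) = -351)
l/72763 = -351/72763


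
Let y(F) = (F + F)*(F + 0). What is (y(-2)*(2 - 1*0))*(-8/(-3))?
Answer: 128/3 ≈ 42.667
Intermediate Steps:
y(F) = 2*F² (y(F) = (2*F)*F = 2*F²)
(y(-2)*(2 - 1*0))*(-8/(-3)) = ((2*(-2)²)*(2 - 1*0))*(-8/(-3)) = ((2*4)*(2 + 0))*(-8*(-⅓)) = (8*2)*(8/3) = 16*(8/3) = 128/3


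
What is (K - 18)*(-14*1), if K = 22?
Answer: -56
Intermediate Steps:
(K - 18)*(-14*1) = (22 - 18)*(-14*1) = 4*(-14) = -56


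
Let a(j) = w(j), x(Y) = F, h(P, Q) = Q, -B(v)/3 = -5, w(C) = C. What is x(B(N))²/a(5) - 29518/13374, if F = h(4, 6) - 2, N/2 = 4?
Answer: 33197/33435 ≈ 0.99288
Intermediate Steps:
N = 8 (N = 2*4 = 8)
B(v) = 15 (B(v) = -3*(-5) = 15)
F = 4 (F = 6 - 2 = 4)
x(Y) = 4
a(j) = j
x(B(N))²/a(5) - 29518/13374 = 4²/5 - 29518/13374 = 16*(⅕) - 29518*1/13374 = 16/5 - 14759/6687 = 33197/33435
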